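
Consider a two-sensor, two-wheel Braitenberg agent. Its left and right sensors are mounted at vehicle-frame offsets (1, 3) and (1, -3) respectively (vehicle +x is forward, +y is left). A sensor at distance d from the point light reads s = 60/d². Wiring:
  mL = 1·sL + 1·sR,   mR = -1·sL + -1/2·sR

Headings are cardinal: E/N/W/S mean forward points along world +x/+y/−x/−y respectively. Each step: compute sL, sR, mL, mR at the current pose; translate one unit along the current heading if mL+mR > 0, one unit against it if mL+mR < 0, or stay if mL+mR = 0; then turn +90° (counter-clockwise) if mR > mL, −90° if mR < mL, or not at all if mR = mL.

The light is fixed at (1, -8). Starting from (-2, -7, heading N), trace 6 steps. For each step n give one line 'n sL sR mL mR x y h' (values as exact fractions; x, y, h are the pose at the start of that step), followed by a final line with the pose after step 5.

n=0: pose=(-2,-7,N); sL=3/2, sR=15; mL=33/2, mR=-9; mL+mR=15/2 → advance +1; mR−mL=-51/2 → turn -1·90°
n=1: pose=(-2,-6,E); sL=60/29, sR=12; mL=408/29, mR=-234/29; mL+mR=6 → advance +1; mR−mL=-642/29 → turn -1·90°
n=2: pose=(-1,-6,S); sL=30, sR=30/13; mL=420/13, mR=-405/13; mL+mR=15/13 → advance +1; mR−mL=-825/13 → turn -1·90°
n=3: pose=(-1,-7,W); sL=60/13, sR=12/5; mL=456/65, mR=-378/65; mL+mR=6/5 → advance +1; mR−mL=-834/65 → turn -1·90°
n=4: pose=(-2,-7,N); sL=3/2, sR=15; mL=33/2, mR=-9; mL+mR=15/2 → advance +1; mR−mL=-51/2 → turn -1·90°
n=5: pose=(-2,-6,E); sL=60/29, sR=12; mL=408/29, mR=-234/29; mL+mR=6 → advance +1; mR−mL=-642/29 → turn -1·90°

0 3/2 15 33/2 -9 -2 -7 N
1 60/29 12 408/29 -234/29 -2 -6 E
2 30 30/13 420/13 -405/13 -1 -6 S
3 60/13 12/5 456/65 -378/65 -1 -7 W
4 3/2 15 33/2 -9 -2 -7 N
5 60/29 12 408/29 -234/29 -2 -6 E
final -1 -6 S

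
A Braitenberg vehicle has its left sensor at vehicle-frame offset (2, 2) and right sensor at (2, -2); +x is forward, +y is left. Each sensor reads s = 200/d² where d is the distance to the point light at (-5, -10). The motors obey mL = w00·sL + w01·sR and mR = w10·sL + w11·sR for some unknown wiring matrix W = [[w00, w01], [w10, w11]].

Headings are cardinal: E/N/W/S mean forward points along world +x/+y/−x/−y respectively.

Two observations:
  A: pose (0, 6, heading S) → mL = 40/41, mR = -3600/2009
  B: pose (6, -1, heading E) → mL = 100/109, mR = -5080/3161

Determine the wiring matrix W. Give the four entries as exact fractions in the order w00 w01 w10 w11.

0 1 -1 -1

obs A: pose=(0,6,S) → sL=40/49, sR=40/41, mL=40/41, mR=-3600/2009
obs B: pose=(6,-1,E) → sL=20/29, sR=100/109, mL=100/109, mR=-5080/3161
sensor matrix S = [[40/49, 40/41], [20/29, 100/109]]; det S = 483200/6350449
solve [mL_A; mL_B] = S·[w00; w01] and [mR_A; mR_B] = S·[w10; w11]:
  w00 = 0, w01 = 1, w10 = -1, w11 = -1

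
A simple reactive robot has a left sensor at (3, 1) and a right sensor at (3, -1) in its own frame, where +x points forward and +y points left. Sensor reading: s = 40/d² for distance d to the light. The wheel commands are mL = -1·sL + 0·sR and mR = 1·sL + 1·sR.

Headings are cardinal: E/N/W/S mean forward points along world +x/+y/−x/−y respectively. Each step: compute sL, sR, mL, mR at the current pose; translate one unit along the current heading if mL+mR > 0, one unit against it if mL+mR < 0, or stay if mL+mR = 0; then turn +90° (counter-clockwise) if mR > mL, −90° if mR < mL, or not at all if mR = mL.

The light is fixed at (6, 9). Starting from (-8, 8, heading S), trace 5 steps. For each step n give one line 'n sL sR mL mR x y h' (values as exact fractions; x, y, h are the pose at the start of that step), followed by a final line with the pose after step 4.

0 8/37 40/241 -8/37 3408/8917 -8 8 S
1 20/61 4/13 -20/61 504/793 -8 7 E
2 40/197 8/29 -40/197 2736/5713 -7 7 N
3 2/13 5/32 -2/13 129/416 -7 8 W
4 8/37 40/241 -8/37 3408/8917 -8 8 S
final -8 7 E

n=0: pose=(-8,8,S); sL=8/37, sR=40/241; mL=-8/37, mR=3408/8917; mL+mR=40/241 → advance +1; mR−mL=5336/8917 → turn +1·90°
n=1: pose=(-8,7,E); sL=20/61, sR=4/13; mL=-20/61, mR=504/793; mL+mR=4/13 → advance +1; mR−mL=764/793 → turn +1·90°
n=2: pose=(-7,7,N); sL=40/197, sR=8/29; mL=-40/197, mR=2736/5713; mL+mR=8/29 → advance +1; mR−mL=3896/5713 → turn +1·90°
n=3: pose=(-7,8,W); sL=2/13, sR=5/32; mL=-2/13, mR=129/416; mL+mR=5/32 → advance +1; mR−mL=193/416 → turn +1·90°
n=4: pose=(-8,8,S); sL=8/37, sR=40/241; mL=-8/37, mR=3408/8917; mL+mR=40/241 → advance +1; mR−mL=5336/8917 → turn +1·90°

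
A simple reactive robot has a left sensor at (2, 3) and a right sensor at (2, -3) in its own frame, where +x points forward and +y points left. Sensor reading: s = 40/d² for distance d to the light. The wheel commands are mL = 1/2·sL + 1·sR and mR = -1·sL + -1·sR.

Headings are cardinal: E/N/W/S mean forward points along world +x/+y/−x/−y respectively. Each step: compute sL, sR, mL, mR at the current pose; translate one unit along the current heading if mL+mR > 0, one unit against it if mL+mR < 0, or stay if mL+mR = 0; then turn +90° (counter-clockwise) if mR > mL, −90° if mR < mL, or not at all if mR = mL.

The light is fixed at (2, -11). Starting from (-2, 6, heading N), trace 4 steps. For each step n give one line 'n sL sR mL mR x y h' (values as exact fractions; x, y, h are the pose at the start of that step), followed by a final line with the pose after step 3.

n=0: pose=(-2,6,N); sL=4/41, sR=20/181; mL=1182/7421, mR=-1544/7421; mL+mR=-2/41 → advance -1; mR−mL=-2726/7421 → turn -1·90°
n=1: pose=(-2,5,E); sL=8/73, sR=40/173; mL=3612/12629, mR=-4304/12629; mL+mR=-4/73 → advance -1; mR−mL=-7916/12629 → turn -1·90°
n=2: pose=(-3,5,S); sL=1/5, sR=2/13; mL=33/130, mR=-23/65; mL+mR=-1/10 → advance -1; mR−mL=-79/130 → turn -1·90°
n=3: pose=(-3,6,W); sL=8/49, sR=40/449; mL=3756/22001, mR=-5552/22001; mL+mR=-4/49 → advance -1; mR−mL=-9308/22001 → turn -1·90°

0 4/41 20/181 1182/7421 -1544/7421 -2 6 N
1 8/73 40/173 3612/12629 -4304/12629 -2 5 E
2 1/5 2/13 33/130 -23/65 -3 5 S
3 8/49 40/449 3756/22001 -5552/22001 -3 6 W
final -2 6 N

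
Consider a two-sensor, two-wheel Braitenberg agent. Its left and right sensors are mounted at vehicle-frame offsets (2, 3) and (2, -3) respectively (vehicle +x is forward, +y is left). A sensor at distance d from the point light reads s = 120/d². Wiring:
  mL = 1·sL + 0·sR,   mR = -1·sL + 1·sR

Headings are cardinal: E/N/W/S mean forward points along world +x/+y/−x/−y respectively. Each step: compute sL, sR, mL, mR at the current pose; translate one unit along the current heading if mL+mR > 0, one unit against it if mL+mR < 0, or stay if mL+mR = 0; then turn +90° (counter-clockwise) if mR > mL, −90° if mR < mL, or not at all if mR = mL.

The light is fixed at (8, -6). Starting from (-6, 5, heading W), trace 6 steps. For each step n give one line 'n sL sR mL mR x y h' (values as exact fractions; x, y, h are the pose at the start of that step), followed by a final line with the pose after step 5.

n=0: pose=(-6,5,W); sL=3/8, sR=30/113; mL=3/8, mR=-99/904; mL+mR=30/113 → advance +1; mR−mL=-219/452 → turn -1·90°
n=1: pose=(-7,5,N); sL=120/493, sR=120/313; mL=120/493, mR=21600/154309; mL+mR=120/313 → advance +1; mR−mL=-15960/154309 → turn -1·90°
n=2: pose=(-7,6,E); sL=60/197, sR=12/25; mL=60/197, mR=864/4925; mL+mR=12/25 → advance +1; mR−mL=-636/4925 → turn -1·90°
n=3: pose=(-6,6,S); sL=120/221, sR=120/389; mL=120/221, mR=-20160/85969; mL+mR=120/389 → advance +1; mR−mL=-66840/85969 → turn -1·90°
n=4: pose=(-6,5,W); sL=3/8, sR=30/113; mL=3/8, mR=-99/904; mL+mR=30/113 → advance +1; mR−mL=-219/452 → turn -1·90°
n=5: pose=(-7,5,N); sL=120/493, sR=120/313; mL=120/493, mR=21600/154309; mL+mR=120/313 → advance +1; mR−mL=-15960/154309 → turn -1·90°

0 3/8 30/113 3/8 -99/904 -6 5 W
1 120/493 120/313 120/493 21600/154309 -7 5 N
2 60/197 12/25 60/197 864/4925 -7 6 E
3 120/221 120/389 120/221 -20160/85969 -6 6 S
4 3/8 30/113 3/8 -99/904 -6 5 W
5 120/493 120/313 120/493 21600/154309 -7 5 N
final -7 6 E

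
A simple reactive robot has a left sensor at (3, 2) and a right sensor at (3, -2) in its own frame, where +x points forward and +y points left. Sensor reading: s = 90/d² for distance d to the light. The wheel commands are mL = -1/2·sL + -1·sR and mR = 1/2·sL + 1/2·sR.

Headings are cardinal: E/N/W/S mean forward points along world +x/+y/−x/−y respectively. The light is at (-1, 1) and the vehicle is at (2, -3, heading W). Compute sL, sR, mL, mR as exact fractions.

5/2 45/2 -95/4 25/2

left sensor world pos  = (-1, -5); dL² = 36
right sensor world pos = (-1, -1); dR² = 4
sL = 90/36 = 5/2
sR = 90/4 = 45/2
mL = -1/2·sL + -1·sR = -95/4
mR = 1/2·sL + 1/2·sR = 25/2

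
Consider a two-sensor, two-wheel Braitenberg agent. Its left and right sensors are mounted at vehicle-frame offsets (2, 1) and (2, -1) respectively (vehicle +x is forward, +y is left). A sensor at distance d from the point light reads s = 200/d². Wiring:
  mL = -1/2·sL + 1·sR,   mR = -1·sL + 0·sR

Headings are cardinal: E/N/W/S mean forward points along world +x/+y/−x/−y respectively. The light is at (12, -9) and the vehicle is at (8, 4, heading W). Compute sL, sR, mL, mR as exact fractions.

10/9 25/29 80/261 -10/9

left sensor world pos  = (6, 3); dL² = 180
right sensor world pos = (6, 5); dR² = 232
sL = 200/180 = 10/9
sR = 200/232 = 25/29
mL = -1/2·sL + 1·sR = 80/261
mR = -1·sL + 0·sR = -10/9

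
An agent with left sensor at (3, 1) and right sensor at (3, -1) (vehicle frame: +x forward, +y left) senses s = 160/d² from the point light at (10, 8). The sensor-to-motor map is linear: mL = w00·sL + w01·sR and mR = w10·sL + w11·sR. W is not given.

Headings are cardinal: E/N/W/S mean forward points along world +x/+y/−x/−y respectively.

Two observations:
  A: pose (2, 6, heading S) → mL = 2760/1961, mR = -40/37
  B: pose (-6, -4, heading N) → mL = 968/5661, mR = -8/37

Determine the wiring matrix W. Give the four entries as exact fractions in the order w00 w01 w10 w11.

1 -1/2 -1/2 0

obs A: pose=(2,6,S) → sL=80/37, sR=80/53, mL=2760/1961, mR=-40/37
obs B: pose=(-6,-4,N) → sL=16/37, sR=80/153, mL=968/5661, mR=-8/37
sensor matrix S = [[80/37, 80/53], [16/37, 80/153]]; det S = 143360/300033
solve [mL_A; mL_B] = S·[w00; w01] and [mR_A; mR_B] = S·[w10; w11]:
  w00 = 1, w01 = -1/2, w10 = -1/2, w11 = 0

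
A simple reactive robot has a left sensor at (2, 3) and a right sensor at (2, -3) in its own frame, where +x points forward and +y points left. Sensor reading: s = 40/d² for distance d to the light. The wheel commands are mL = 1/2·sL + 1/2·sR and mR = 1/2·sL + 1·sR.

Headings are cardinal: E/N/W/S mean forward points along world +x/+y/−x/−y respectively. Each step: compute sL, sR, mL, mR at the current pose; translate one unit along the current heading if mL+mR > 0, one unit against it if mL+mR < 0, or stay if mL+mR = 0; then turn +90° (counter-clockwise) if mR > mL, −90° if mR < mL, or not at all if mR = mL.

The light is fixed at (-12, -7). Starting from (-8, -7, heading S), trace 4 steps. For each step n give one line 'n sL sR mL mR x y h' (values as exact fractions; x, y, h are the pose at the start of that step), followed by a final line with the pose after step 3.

n=0: pose=(-8,-7,S); sL=40/53, sR=8; mL=232/53, mR=444/53; mL+mR=676/53 → advance +1; mR−mL=4 → turn +1·90°
n=1: pose=(-8,-8,E); sL=1, sR=10/13; mL=23/26, mR=33/26; mL+mR=28/13 → advance +1; mR−mL=5/13 → turn +1·90°
n=2: pose=(-7,-8,N); sL=8, sR=8/13; mL=56/13, mR=60/13; mL+mR=116/13 → advance +1; mR−mL=4/13 → turn +1·90°
n=3: pose=(-7,-7,W); sL=20/9, sR=20/9; mL=20/9, mR=10/3; mL+mR=50/9 → advance +1; mR−mL=10/9 → turn +1·90°

0 40/53 8 232/53 444/53 -8 -7 S
1 1 10/13 23/26 33/26 -8 -8 E
2 8 8/13 56/13 60/13 -7 -8 N
3 20/9 20/9 20/9 10/3 -7 -7 W
final -8 -7 S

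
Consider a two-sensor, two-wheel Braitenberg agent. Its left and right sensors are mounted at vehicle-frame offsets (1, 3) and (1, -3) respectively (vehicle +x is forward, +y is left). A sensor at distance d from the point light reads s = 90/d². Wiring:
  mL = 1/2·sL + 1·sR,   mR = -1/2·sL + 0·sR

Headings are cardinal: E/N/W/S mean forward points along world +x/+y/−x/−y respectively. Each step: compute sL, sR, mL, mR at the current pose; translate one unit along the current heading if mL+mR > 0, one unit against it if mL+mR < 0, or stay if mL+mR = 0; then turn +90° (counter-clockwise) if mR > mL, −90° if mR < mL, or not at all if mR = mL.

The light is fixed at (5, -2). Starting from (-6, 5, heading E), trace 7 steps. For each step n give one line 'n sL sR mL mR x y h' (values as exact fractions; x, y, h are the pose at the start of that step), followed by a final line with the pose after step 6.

0 9/20 45/58 1161/1160 -9/40 -6 5 E
1 18/17 18/41 675/697 -9/17 -5 5 S
2 9/13 45/101 2079/2626 -9/26 -5 4 W
3 18/49 90/113 5427/5537 -9/49 -6 4 N
4 9/20 45/58 1161/1160 -9/40 -6 5 E
5 18/17 18/41 675/697 -9/17 -5 5 S
6 9/13 45/101 2079/2626 -9/26 -5 4 W
final -6 4 N

n=0: pose=(-6,5,E); sL=9/20, sR=45/58; mL=1161/1160, mR=-9/40; mL+mR=45/58 → advance +1; mR−mL=-711/580 → turn -1·90°
n=1: pose=(-5,5,S); sL=18/17, sR=18/41; mL=675/697, mR=-9/17; mL+mR=18/41 → advance +1; mR−mL=-1044/697 → turn -1·90°
n=2: pose=(-5,4,W); sL=9/13, sR=45/101; mL=2079/2626, mR=-9/26; mL+mR=45/101 → advance +1; mR−mL=-1494/1313 → turn -1·90°
n=3: pose=(-6,4,N); sL=18/49, sR=90/113; mL=5427/5537, mR=-9/49; mL+mR=90/113 → advance +1; mR−mL=-6444/5537 → turn -1·90°
n=4: pose=(-6,5,E); sL=9/20, sR=45/58; mL=1161/1160, mR=-9/40; mL+mR=45/58 → advance +1; mR−mL=-711/580 → turn -1·90°
n=5: pose=(-5,5,S); sL=18/17, sR=18/41; mL=675/697, mR=-9/17; mL+mR=18/41 → advance +1; mR−mL=-1044/697 → turn -1·90°
n=6: pose=(-5,4,W); sL=9/13, sR=45/101; mL=2079/2626, mR=-9/26; mL+mR=45/101 → advance +1; mR−mL=-1494/1313 → turn -1·90°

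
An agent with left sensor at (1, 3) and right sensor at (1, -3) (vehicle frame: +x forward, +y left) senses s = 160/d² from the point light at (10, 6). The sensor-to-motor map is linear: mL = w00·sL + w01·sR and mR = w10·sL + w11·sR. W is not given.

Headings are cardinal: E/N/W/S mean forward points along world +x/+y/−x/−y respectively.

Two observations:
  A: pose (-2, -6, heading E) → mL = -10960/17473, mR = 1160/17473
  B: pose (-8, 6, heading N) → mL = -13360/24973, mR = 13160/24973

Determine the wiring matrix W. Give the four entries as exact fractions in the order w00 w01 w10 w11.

-1/2 -1/2 -1/2 1

obs A: pose=(-2,-6,E) → sL=80/101, sR=80/173, mL=-10960/17473, mR=1160/17473
obs B: pose=(-8,6,N) → sL=80/221, sR=80/113, mL=-13360/24973, mR=13160/24973
sensor matrix S = [[80/101, 80/173], [80/221, 80/113]]; det S = 171648000/436353229
solve [mL_A; mL_B] = S·[w00; w01] and [mR_A; mR_B] = S·[w10; w11]:
  w00 = -1/2, w01 = -1/2, w10 = -1/2, w11 = 1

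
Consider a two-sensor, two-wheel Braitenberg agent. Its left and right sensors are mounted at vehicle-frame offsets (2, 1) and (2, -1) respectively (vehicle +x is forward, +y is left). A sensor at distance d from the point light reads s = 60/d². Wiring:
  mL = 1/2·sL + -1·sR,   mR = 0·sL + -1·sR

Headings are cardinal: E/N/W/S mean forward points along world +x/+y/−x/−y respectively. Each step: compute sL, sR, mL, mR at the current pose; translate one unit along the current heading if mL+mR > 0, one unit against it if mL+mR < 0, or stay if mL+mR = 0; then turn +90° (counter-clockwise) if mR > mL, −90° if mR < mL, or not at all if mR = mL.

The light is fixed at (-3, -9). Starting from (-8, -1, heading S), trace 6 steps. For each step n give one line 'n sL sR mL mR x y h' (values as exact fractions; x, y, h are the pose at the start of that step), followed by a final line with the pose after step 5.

n=0: pose=(-8,-1,S); sL=15/13, sR=5/6; mL=-10/39, mR=-5/6; mL+mR=-85/78 → advance -1; mR−mL=-15/26 → turn -1·90°
n=1: pose=(-8,0,W); sL=60/113, sR=60/149; mL=-2310/16837, mR=-60/149; mL+mR=-9090/16837 → advance -1; mR−mL=-30/113 → turn -1·90°
n=2: pose=(-7,0,N); sL=30/73, sR=6/13; mL=-243/949, mR=-6/13; mL+mR=-681/949 → advance -1; mR−mL=-15/73 → turn -1·90°
n=3: pose=(-7,-1,E); sL=12/17, sR=60/53; mL=-702/901, mR=-60/53; mL+mR=-1722/901 → advance -1; mR−mL=-6/17 → turn -1·90°
n=4: pose=(-8,-1,S); sL=15/13, sR=5/6; mL=-10/39, mR=-5/6; mL+mR=-85/78 → advance -1; mR−mL=-15/26 → turn -1·90°
n=5: pose=(-8,0,W); sL=60/113, sR=60/149; mL=-2310/16837, mR=-60/149; mL+mR=-9090/16837 → advance -1; mR−mL=-30/113 → turn -1·90°

0 15/13 5/6 -10/39 -5/6 -8 -1 S
1 60/113 60/149 -2310/16837 -60/149 -8 0 W
2 30/73 6/13 -243/949 -6/13 -7 0 N
3 12/17 60/53 -702/901 -60/53 -7 -1 E
4 15/13 5/6 -10/39 -5/6 -8 -1 S
5 60/113 60/149 -2310/16837 -60/149 -8 0 W
final -7 0 N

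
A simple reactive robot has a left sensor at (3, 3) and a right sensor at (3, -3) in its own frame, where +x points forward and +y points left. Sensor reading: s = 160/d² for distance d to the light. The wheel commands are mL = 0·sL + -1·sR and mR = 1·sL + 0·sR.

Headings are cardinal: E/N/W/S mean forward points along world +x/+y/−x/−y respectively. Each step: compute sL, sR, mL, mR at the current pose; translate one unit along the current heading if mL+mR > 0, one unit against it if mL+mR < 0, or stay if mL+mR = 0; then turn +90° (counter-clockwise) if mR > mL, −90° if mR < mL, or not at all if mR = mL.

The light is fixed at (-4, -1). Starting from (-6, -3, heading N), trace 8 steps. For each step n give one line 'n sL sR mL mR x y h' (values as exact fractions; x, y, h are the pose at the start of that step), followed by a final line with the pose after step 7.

n=0: pose=(-6,-3,N); sL=80/13, sR=80; mL=-80, mR=80/13; mL+mR=-960/13 → advance -1; mR−mL=1120/13 → turn +1·90°
n=1: pose=(-6,-4,W); sL=160/61, sR=32/5; mL=-32/5, mR=160/61; mL+mR=-1152/305 → advance -1; mR−mL=2752/305 → turn +1·90°
n=2: pose=(-5,-4,S); sL=4, sR=40/13; mL=-40/13, mR=4; mL+mR=12/13 → advance +1; mR−mL=92/13 → turn +1·90°
n=3: pose=(-5,-5,E); sL=32, sR=160/53; mL=-160/53, mR=32; mL+mR=1536/53 → advance +1; mR−mL=1856/53 → turn +1·90°
n=4: pose=(-4,-5,N); sL=16, sR=16; mL=-16, mR=16; mL+mR=0 → advance +0; mR−mL=32 → turn +1·90°
n=5: pose=(-4,-5,W); sL=80/29, sR=16; mL=-16, mR=80/29; mL+mR=-384/29 → advance -1; mR−mL=544/29 → turn +1·90°
n=6: pose=(-3,-5,S); sL=32/13, sR=160/53; mL=-160/53, mR=32/13; mL+mR=-384/689 → advance -1; mR−mL=3776/689 → turn +1·90°
n=7: pose=(-3,-4,E); sL=10, sR=40/13; mL=-40/13, mR=10; mL+mR=90/13 → advance +1; mR−mL=170/13 → turn +1·90°

0 80/13 80 -80 80/13 -6 -3 N
1 160/61 32/5 -32/5 160/61 -6 -4 W
2 4 40/13 -40/13 4 -5 -4 S
3 32 160/53 -160/53 32 -5 -5 E
4 16 16 -16 16 -4 -5 N
5 80/29 16 -16 80/29 -4 -5 W
6 32/13 160/53 -160/53 32/13 -3 -5 S
7 10 40/13 -40/13 10 -3 -4 E
final -2 -4 N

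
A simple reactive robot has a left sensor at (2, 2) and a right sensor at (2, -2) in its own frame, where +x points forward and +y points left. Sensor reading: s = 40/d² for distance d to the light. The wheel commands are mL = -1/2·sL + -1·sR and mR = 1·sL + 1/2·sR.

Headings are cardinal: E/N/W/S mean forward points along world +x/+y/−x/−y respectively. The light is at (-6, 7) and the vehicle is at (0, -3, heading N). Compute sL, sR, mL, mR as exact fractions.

1/2 5/16 -9/16 21/32

left sensor world pos  = (-2, -1); dL² = 80
right sensor world pos = (2, -1); dR² = 128
sL = 40/80 = 1/2
sR = 40/128 = 5/16
mL = -1/2·sL + -1·sR = -9/16
mR = 1·sL + 1/2·sR = 21/32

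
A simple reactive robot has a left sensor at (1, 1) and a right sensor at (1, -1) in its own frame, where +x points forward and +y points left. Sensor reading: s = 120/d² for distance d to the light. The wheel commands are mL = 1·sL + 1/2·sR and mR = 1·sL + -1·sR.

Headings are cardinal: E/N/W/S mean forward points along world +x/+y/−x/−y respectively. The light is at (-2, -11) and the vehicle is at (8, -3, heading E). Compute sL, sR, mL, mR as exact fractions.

left sensor world pos  = (9, -2); dL² = 202
right sensor world pos = (9, -4); dR² = 170
sL = 120/202 = 60/101
sR = 120/170 = 12/17
mL = 1·sL + 1/2·sR = 1626/1717
mR = 1·sL + -1·sR = -192/1717

60/101 12/17 1626/1717 -192/1717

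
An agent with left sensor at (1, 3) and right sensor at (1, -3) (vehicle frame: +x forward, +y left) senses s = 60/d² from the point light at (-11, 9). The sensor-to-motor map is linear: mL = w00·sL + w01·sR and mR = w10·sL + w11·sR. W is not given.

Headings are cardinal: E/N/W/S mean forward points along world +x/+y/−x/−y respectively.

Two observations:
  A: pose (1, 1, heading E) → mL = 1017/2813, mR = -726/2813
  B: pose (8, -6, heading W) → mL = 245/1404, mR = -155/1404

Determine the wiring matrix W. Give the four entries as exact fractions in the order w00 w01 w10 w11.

obs A: pose=(1,1,E) → sL=30/97, sR=6/29, mL=1017/2813, mR=-726/2813
obs B: pose=(8,-6,W) → sL=5/54, sR=5/39, mL=245/1404, mR=-155/1404
sensor matrix S = [[30/97, 6/29], [5/54, 5/39]]; det S = 6745/329121
solve [mL_A; mL_B] = S·[w00; w01] and [mR_A; mR_B] = S·[w10; w11]:
  w00 = 1/2, w01 = 1, w10 = -1/2, w11 = -1/2

1/2 1 -1/2 -1/2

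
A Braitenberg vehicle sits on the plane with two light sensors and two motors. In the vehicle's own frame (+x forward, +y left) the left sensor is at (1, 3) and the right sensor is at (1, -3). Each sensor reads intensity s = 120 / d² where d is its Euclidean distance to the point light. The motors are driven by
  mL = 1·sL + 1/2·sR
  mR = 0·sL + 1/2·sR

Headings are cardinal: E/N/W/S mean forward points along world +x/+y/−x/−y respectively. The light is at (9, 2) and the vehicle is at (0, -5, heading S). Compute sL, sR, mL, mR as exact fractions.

left sensor world pos  = (3, -6); dL² = 100
right sensor world pos = (-3, -6); dR² = 208
sL = 120/100 = 6/5
sR = 120/208 = 15/26
mL = 1·sL + 1/2·sR = 387/260
mR = 0·sL + 1/2·sR = 15/52

6/5 15/26 387/260 15/52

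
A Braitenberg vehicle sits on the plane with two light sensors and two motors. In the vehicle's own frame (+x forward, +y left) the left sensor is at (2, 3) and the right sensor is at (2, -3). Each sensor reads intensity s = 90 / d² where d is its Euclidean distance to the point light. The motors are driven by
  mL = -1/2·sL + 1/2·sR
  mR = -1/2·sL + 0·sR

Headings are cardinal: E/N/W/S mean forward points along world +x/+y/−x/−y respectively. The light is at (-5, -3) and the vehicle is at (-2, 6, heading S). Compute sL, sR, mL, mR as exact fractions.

left sensor world pos  = (1, 4); dL² = 85
right sensor world pos = (-5, 4); dR² = 49
sL = 90/85 = 18/17
sR = 90/49 = 90/49
mL = -1/2·sL + 1/2·sR = 324/833
mR = -1/2·sL + 0·sR = -9/17

18/17 90/49 324/833 -9/17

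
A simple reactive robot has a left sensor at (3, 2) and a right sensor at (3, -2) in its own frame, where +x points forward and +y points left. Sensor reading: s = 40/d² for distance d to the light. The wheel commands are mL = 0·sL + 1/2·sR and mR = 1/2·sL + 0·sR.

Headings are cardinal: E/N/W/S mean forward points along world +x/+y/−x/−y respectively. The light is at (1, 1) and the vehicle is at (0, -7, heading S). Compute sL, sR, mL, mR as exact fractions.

left sensor world pos  = (2, -10); dL² = 122
right sensor world pos = (-2, -10); dR² = 130
sL = 40/122 = 20/61
sR = 40/130 = 4/13
mL = 0·sL + 1/2·sR = 2/13
mR = 1/2·sL + 0·sR = 10/61

20/61 4/13 2/13 10/61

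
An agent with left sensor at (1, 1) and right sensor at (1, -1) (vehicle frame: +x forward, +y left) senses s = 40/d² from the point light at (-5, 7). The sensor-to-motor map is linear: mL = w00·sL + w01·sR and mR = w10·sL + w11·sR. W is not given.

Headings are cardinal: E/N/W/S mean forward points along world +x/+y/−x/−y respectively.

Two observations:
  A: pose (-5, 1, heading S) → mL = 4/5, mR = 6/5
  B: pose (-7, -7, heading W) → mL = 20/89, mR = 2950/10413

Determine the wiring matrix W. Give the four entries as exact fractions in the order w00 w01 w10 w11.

0 1 1 1/2

obs A: pose=(-5,1,S) → sL=4/5, sR=4/5, mL=4/5, mR=6/5
obs B: pose=(-7,-7,W) → sL=20/117, sR=20/89, mL=20/89, mR=2950/10413
sensor matrix S = [[4/5, 4/5], [20/117, 20/89]]; det S = 448/10413
solve [mL_A; mL_B] = S·[w00; w01] and [mR_A; mR_B] = S·[w10; w11]:
  w00 = 0, w01 = 1, w10 = 1, w11 = 1/2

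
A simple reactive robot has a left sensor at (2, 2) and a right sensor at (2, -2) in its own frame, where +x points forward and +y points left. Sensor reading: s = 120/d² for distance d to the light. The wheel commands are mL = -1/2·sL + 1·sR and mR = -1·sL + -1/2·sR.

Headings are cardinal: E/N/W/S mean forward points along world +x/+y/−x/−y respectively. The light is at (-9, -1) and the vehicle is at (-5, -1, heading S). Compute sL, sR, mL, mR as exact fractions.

left sensor world pos  = (-3, -3); dL² = 40
right sensor world pos = (-7, -3); dR² = 8
sL = 120/40 = 3
sR = 120/8 = 15
mL = -1/2·sL + 1·sR = 27/2
mR = -1·sL + -1/2·sR = -21/2

3 15 27/2 -21/2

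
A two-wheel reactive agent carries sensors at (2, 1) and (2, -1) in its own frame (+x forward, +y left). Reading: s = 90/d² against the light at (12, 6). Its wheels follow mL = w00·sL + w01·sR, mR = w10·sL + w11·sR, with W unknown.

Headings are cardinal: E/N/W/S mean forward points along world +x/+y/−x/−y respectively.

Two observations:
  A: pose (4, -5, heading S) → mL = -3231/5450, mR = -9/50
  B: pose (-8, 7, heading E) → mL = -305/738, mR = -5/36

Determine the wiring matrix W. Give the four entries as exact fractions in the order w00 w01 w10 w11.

-1 -1/2 0 -1/2

obs A: pose=(4,-5,S) → sL=45/109, sR=9/25, mL=-3231/5450, mR=-9/50
obs B: pose=(-8,7,E) → sL=45/164, sR=5/18, mL=-305/738, mR=-5/36
sensor matrix S = [[45/109, 9/25], [45/164, 5/18]]; det S = 1421/89380
solve [mL_A; mL_B] = S·[w00; w01] and [mR_A; mR_B] = S·[w10; w11]:
  w00 = -1, w01 = -1/2, w10 = 0, w11 = -1/2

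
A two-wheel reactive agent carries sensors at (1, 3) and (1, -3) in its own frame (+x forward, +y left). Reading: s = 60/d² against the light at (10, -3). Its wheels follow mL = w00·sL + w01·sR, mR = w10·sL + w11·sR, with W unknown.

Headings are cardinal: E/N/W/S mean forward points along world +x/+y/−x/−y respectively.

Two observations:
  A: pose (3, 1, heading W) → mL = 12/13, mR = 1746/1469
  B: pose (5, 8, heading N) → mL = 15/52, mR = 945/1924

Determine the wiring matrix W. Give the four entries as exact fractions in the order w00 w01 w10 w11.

1 0 1 1/2

obs A: pose=(3,1,W) → sL=12/13, sR=60/113, mL=12/13, mR=1746/1469
obs B: pose=(5,8,N) → sL=15/52, sR=15/37, mL=15/52, mR=945/1924
sensor matrix S = [[12/13, 60/113], [15/52, 15/37]]; det S = 12015/54353
solve [mL_A; mL_B] = S·[w00; w01] and [mR_A; mR_B] = S·[w10; w11]:
  w00 = 1, w01 = 0, w10 = 1, w11 = 1/2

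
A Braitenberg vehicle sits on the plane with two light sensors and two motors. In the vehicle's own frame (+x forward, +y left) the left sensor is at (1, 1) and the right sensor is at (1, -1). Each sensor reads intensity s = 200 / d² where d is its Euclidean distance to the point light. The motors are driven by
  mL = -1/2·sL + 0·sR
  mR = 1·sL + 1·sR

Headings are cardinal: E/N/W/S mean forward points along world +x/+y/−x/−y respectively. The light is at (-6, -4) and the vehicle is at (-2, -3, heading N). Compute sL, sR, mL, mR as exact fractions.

left sensor world pos  = (-3, -2); dL² = 13
right sensor world pos = (-1, -2); dR² = 29
sL = 200/13 = 200/13
sR = 200/29 = 200/29
mL = -1/2·sL + 0·sR = -100/13
mR = 1·sL + 1·sR = 8400/377

200/13 200/29 -100/13 8400/377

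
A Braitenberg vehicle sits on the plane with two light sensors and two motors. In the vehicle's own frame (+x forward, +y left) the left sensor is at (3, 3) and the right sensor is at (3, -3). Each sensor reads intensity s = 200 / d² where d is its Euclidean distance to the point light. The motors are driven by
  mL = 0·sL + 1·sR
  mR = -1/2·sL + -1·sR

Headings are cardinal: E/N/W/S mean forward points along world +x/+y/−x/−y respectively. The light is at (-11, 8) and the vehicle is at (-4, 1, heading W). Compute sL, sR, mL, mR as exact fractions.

left sensor world pos  = (-7, -2); dL² = 116
right sensor world pos = (-7, 4); dR² = 32
sL = 200/116 = 50/29
sR = 200/32 = 25/4
mL = 0·sL + 1·sR = 25/4
mR = -1/2·sL + -1·sR = -825/116

50/29 25/4 25/4 -825/116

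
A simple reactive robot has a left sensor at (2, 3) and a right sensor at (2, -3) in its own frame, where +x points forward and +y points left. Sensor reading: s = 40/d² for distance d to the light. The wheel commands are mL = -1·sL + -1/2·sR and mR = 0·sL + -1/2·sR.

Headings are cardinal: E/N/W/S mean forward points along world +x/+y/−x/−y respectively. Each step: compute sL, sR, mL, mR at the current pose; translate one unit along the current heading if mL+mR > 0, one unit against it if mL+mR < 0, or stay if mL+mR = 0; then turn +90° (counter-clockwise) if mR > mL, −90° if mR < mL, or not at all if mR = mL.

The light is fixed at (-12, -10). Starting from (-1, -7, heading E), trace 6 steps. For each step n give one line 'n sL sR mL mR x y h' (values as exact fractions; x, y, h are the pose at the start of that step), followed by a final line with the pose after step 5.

n=0: pose=(-1,-7,E); sL=8/41, sR=40/169; mL=-2172/6929, mR=-20/169; mL+mR=-2992/6929 → advance -1; mR−mL=8/41 → turn +1·90°
n=1: pose=(-2,-7,N); sL=20/37, sR=20/97; mL=-2310/3589, mR=-10/97; mL+mR=-2680/3589 → advance -1; mR−mL=20/37 → turn +1·90°
n=2: pose=(-2,-8,W); sL=8/13, sR=40/89; mL=-972/1157, mR=-20/89; mL+mR=-1232/1157 → advance -1; mR−mL=8/13 → turn +1·90°
n=3: pose=(-1,-8,S); sL=10/49, sR=5/8; mL=-405/784, mR=-5/16; mL+mR=-325/392 → advance -1; mR−mL=10/49 → turn +1·90°
n=4: pose=(-1,-7,E); sL=8/41, sR=40/169; mL=-2172/6929, mR=-20/169; mL+mR=-2992/6929 → advance -1; mR−mL=8/41 → turn +1·90°
n=5: pose=(-2,-7,N); sL=20/37, sR=20/97; mL=-2310/3589, mR=-10/97; mL+mR=-2680/3589 → advance -1; mR−mL=20/37 → turn +1·90°

0 8/41 40/169 -2172/6929 -20/169 -1 -7 E
1 20/37 20/97 -2310/3589 -10/97 -2 -7 N
2 8/13 40/89 -972/1157 -20/89 -2 -8 W
3 10/49 5/8 -405/784 -5/16 -1 -8 S
4 8/41 40/169 -2172/6929 -20/169 -1 -7 E
5 20/37 20/97 -2310/3589 -10/97 -2 -7 N
final -2 -8 W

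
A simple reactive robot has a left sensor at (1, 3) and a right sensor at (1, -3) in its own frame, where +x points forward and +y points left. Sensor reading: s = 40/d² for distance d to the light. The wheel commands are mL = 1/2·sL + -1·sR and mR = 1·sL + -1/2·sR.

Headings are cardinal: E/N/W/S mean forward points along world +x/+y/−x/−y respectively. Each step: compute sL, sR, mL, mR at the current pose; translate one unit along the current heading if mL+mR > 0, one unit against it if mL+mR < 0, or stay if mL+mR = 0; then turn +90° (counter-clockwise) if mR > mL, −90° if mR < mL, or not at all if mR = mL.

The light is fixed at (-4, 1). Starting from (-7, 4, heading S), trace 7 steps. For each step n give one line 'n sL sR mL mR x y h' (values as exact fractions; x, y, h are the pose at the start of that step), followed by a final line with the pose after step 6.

0 10 1 4 19/2 -7 4 S
1 40/29 8 -212/29 -76/29 -7 3 E
2 20/29 4 -106/29 -38/29 -8 3 N
3 40/29 40/41 -340/1189 1060/1189 -8 2 W
4 10 5/8 35/8 155/16 -9 2 S
5 8/5 8/5 -4/5 4/5 -9 1 E
6 8/13 8 -100/13 -44/13 -9 1 N
final -9 0 W

n=0: pose=(-7,4,S); sL=10, sR=1; mL=4, mR=19/2; mL+mR=27/2 → advance +1; mR−mL=11/2 → turn +1·90°
n=1: pose=(-7,3,E); sL=40/29, sR=8; mL=-212/29, mR=-76/29; mL+mR=-288/29 → advance -1; mR−mL=136/29 → turn +1·90°
n=2: pose=(-8,3,N); sL=20/29, sR=4; mL=-106/29, mR=-38/29; mL+mR=-144/29 → advance -1; mR−mL=68/29 → turn +1·90°
n=3: pose=(-8,2,W); sL=40/29, sR=40/41; mL=-340/1189, mR=1060/1189; mL+mR=720/1189 → advance +1; mR−mL=1400/1189 → turn +1·90°
n=4: pose=(-9,2,S); sL=10, sR=5/8; mL=35/8, mR=155/16; mL+mR=225/16 → advance +1; mR−mL=85/16 → turn +1·90°
n=5: pose=(-9,1,E); sL=8/5, sR=8/5; mL=-4/5, mR=4/5; mL+mR=0 → advance +0; mR−mL=8/5 → turn +1·90°
n=6: pose=(-9,1,N); sL=8/13, sR=8; mL=-100/13, mR=-44/13; mL+mR=-144/13 → advance -1; mR−mL=56/13 → turn +1·90°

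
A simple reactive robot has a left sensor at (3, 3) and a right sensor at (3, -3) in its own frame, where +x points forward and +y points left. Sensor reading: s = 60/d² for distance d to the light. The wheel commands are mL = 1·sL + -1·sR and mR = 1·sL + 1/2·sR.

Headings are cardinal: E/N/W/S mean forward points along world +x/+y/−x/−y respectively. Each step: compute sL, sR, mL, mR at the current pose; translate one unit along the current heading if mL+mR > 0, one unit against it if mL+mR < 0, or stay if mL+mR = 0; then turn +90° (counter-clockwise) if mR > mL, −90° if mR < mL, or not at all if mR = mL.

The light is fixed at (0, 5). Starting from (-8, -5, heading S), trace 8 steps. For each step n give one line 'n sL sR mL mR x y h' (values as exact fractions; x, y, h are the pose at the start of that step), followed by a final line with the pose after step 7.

n=0: pose=(-8,-5,S); sL=30/97, sR=6/29; mL=288/2813, mR=1161/2813; mL+mR=1449/2813 → advance +1; mR−mL=9/29 → turn +1·90°
n=1: pose=(-8,-6,E); sL=60/89, sR=60/221; mL=7920/19669, mR=15930/19669; mL+mR=23850/19669 → advance +1; mR−mL=90/221 → turn +1·90°
n=2: pose=(-7,-6,N); sL=15/41, sR=3/4; mL=-63/164, mR=243/328; mL+mR=117/328 → advance +1; mR−mL=9/8 → turn +1·90°
n=3: pose=(-7,-5,W); sL=60/269, sR=60/149; mL=-7200/40081, mR=17010/40081; mL+mR=9810/40081 → advance +1; mR−mL=90/149 → turn +1·90°
n=4: pose=(-8,-5,S); sL=30/97, sR=6/29; mL=288/2813, mR=1161/2813; mL+mR=1449/2813 → advance +1; mR−mL=9/29 → turn +1·90°
n=5: pose=(-8,-6,E); sL=60/89, sR=60/221; mL=7920/19669, mR=15930/19669; mL+mR=23850/19669 → advance +1; mR−mL=90/221 → turn +1·90°
n=6: pose=(-7,-6,N); sL=15/41, sR=3/4; mL=-63/164, mR=243/328; mL+mR=117/328 → advance +1; mR−mL=9/8 → turn +1·90°
n=7: pose=(-7,-5,W); sL=60/269, sR=60/149; mL=-7200/40081, mR=17010/40081; mL+mR=9810/40081 → advance +1; mR−mL=90/149 → turn +1·90°

0 30/97 6/29 288/2813 1161/2813 -8 -5 S
1 60/89 60/221 7920/19669 15930/19669 -8 -6 E
2 15/41 3/4 -63/164 243/328 -7 -6 N
3 60/269 60/149 -7200/40081 17010/40081 -7 -5 W
4 30/97 6/29 288/2813 1161/2813 -8 -5 S
5 60/89 60/221 7920/19669 15930/19669 -8 -6 E
6 15/41 3/4 -63/164 243/328 -7 -6 N
7 60/269 60/149 -7200/40081 17010/40081 -7 -5 W
final -8 -5 S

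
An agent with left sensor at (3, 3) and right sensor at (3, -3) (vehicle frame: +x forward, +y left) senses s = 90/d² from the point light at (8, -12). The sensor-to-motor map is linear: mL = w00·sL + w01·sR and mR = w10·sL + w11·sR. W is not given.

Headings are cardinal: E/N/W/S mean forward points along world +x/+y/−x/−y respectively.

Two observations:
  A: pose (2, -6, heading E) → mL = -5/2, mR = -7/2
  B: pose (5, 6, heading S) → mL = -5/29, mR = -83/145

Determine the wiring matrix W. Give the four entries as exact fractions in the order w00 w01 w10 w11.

obs A: pose=(2,-6,E) → sL=1, sR=5, mL=-5/2, mR=-7/2
obs B: pose=(5,6,S) → sL=2/5, sR=10/29, mL=-5/29, mR=-83/145
sensor matrix S = [[1, 5], [2/5, 10/29]]; det S = -48/29
solve [mL_A; mL_B] = S·[w00; w01] and [mR_A; mR_B] = S·[w10; w11]:
  w00 = 0, w01 = -1/2, w10 = -1, w11 = -1/2

0 -1/2 -1 -1/2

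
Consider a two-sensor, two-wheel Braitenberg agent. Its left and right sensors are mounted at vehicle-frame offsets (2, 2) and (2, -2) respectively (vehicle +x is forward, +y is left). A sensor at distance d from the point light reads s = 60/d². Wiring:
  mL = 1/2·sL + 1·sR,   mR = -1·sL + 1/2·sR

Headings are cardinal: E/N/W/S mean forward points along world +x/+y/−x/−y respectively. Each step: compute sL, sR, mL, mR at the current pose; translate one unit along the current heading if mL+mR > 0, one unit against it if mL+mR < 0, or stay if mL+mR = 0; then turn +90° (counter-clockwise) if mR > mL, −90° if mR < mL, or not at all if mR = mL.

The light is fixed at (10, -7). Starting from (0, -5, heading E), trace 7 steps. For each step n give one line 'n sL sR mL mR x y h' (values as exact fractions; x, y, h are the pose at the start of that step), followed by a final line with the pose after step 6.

0 3/4 15/16 21/16 -9/32 0 -5 E
1 60/49 60/121 6570/5929 -5790/5929 1 -5 S
2 30/61 6/13 561/793 -207/793 1 -6 W
3 20/51 60/73 3790/3723 70/3723 0 -6 N
4 3/4 15/16 21/16 -9/32 0 -5 E
5 60/49 60/121 6570/5929 -5790/5929 1 -5 S
6 30/61 6/13 561/793 -207/793 1 -6 W
final 0 -6 N

n=0: pose=(0,-5,E); sL=3/4, sR=15/16; mL=21/16, mR=-9/32; mL+mR=33/32 → advance +1; mR−mL=-51/32 → turn -1·90°
n=1: pose=(1,-5,S); sL=60/49, sR=60/121; mL=6570/5929, mR=-5790/5929; mL+mR=780/5929 → advance +1; mR−mL=-12360/5929 → turn -1·90°
n=2: pose=(1,-6,W); sL=30/61, sR=6/13; mL=561/793, mR=-207/793; mL+mR=354/793 → advance +1; mR−mL=-768/793 → turn -1·90°
n=3: pose=(0,-6,N); sL=20/51, sR=60/73; mL=3790/3723, mR=70/3723; mL+mR=3860/3723 → advance +1; mR−mL=-1240/1241 → turn -1·90°
n=4: pose=(0,-5,E); sL=3/4, sR=15/16; mL=21/16, mR=-9/32; mL+mR=33/32 → advance +1; mR−mL=-51/32 → turn -1·90°
n=5: pose=(1,-5,S); sL=60/49, sR=60/121; mL=6570/5929, mR=-5790/5929; mL+mR=780/5929 → advance +1; mR−mL=-12360/5929 → turn -1·90°
n=6: pose=(1,-6,W); sL=30/61, sR=6/13; mL=561/793, mR=-207/793; mL+mR=354/793 → advance +1; mR−mL=-768/793 → turn -1·90°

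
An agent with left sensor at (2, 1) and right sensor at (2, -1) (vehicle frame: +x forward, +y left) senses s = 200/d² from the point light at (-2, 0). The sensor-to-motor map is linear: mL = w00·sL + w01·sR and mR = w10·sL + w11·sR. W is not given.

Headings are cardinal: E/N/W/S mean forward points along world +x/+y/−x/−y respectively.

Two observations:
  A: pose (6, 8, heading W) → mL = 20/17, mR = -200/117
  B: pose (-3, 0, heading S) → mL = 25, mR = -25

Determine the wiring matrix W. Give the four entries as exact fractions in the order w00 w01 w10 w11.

obs A: pose=(6,8,W) → sL=40/17, sR=200/117, mL=20/17, mR=-200/117
obs B: pose=(-3,0,S) → sL=50, sR=25, mL=25, mR=-25
sensor matrix S = [[40/17, 200/117], [50, 25]]; det S = -53000/1989
solve [mL_A; mL_B] = S·[w00; w01] and [mR_A; mR_B] = S·[w10; w11]:
  w00 = 1/2, w01 = 0, w10 = 0, w11 = -1

1/2 0 0 -1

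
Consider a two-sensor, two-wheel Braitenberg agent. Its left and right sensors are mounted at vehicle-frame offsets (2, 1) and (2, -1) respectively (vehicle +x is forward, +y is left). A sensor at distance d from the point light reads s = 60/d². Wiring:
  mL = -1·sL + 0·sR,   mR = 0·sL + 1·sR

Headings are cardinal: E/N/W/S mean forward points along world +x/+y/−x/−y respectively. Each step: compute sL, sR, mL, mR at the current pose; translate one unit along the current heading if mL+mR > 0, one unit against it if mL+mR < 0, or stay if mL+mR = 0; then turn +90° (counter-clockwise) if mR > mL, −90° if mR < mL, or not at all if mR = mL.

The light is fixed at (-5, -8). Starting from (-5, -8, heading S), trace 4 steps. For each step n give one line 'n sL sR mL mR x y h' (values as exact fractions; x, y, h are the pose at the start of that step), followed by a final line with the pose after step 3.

n=0: pose=(-5,-8,S); sL=12, sR=12; mL=-12, mR=12; mL+mR=0 → advance +0; mR−mL=24 → turn +1·90°
n=1: pose=(-5,-8,E); sL=12, sR=12; mL=-12, mR=12; mL+mR=0 → advance +0; mR−mL=24 → turn +1·90°
n=2: pose=(-5,-8,N); sL=12, sR=12; mL=-12, mR=12; mL+mR=0 → advance +0; mR−mL=24 → turn +1·90°
n=3: pose=(-5,-8,W); sL=12, sR=12; mL=-12, mR=12; mL+mR=0 → advance +0; mR−mL=24 → turn +1·90°

0 12 12 -12 12 -5 -8 S
1 12 12 -12 12 -5 -8 E
2 12 12 -12 12 -5 -8 N
3 12 12 -12 12 -5 -8 W
final -5 -8 S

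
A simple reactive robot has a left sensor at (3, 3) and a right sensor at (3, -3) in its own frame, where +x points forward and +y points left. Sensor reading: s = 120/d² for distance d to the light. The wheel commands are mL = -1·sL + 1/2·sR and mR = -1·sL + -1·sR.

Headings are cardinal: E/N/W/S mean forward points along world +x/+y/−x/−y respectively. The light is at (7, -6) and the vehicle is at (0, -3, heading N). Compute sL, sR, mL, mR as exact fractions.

left sensor world pos  = (-3, 0); dL² = 136
right sensor world pos = (3, 0); dR² = 52
sL = 120/136 = 15/17
sR = 120/52 = 30/13
mL = -1·sL + 1/2·sR = 60/221
mR = -1·sL + -1·sR = -705/221

15/17 30/13 60/221 -705/221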